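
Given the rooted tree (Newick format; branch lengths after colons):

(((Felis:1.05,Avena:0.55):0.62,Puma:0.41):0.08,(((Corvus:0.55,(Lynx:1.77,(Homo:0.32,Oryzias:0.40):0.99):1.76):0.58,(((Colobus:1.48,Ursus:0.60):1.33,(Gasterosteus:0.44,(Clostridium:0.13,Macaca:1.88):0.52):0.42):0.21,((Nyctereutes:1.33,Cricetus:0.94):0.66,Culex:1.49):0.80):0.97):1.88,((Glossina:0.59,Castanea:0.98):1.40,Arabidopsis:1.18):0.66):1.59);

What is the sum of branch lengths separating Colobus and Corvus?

The path runs Colobus → … → MRCA → … → Corvus; the MRCA is the node subtending ((Corvus,(Lynx,(Homo,Oryzias))),(((Colobus,Ursus),(Gasterosteus,(Clostridium,Macaca))),((Nyctereutes,Cricetus),Culex))).
Branch lengths along that path: 1.48 + 1.33 + 0.21 + 0.97 + 0.58 + 0.55 = 5.12.

5.12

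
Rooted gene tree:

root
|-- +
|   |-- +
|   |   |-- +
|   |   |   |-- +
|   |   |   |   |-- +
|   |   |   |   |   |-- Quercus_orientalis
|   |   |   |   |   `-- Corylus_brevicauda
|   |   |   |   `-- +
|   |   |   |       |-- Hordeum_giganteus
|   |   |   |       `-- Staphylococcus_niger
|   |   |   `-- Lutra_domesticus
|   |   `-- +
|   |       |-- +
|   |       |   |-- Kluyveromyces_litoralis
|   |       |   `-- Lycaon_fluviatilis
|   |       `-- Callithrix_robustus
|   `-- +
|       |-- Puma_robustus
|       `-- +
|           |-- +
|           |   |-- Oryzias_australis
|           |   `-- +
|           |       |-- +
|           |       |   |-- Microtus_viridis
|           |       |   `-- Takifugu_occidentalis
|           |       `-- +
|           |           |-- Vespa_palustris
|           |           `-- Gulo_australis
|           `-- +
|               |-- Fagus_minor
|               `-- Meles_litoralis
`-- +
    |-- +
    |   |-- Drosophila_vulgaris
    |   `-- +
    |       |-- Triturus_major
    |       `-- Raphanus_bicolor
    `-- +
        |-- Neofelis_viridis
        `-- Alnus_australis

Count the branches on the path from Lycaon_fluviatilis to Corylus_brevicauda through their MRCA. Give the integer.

7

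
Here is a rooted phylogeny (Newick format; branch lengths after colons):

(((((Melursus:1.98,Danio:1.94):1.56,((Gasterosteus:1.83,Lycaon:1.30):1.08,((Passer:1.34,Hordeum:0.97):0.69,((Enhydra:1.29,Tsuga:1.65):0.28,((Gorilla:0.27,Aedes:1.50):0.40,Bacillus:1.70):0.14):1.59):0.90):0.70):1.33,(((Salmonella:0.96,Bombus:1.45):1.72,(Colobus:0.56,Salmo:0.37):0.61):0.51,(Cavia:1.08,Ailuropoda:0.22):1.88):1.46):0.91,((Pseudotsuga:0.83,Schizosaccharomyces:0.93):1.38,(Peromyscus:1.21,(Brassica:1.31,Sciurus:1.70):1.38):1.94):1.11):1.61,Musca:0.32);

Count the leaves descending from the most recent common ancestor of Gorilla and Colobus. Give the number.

17

The MRCA of Gorilla and Colobus is the node subtending (((Melursus,Danio),((Gasterosteus,Lycaon),((Passer,Hordeum),((Enhydra,Tsuga),((Gorilla,Aedes),Bacillus))))),(((Salmonella,Bombus),(Colobus,Salmo)),(Cavia,Ailuropoda))).
That clade contains 17 terminal taxa: Aedes, Ailuropoda, Bacillus, Bombus, Cavia, Colobus, Danio, Enhydra, Gasterosteus, Gorilla, Hordeum, Lycaon, Melursus, Passer, Salmo, Salmonella, Tsuga.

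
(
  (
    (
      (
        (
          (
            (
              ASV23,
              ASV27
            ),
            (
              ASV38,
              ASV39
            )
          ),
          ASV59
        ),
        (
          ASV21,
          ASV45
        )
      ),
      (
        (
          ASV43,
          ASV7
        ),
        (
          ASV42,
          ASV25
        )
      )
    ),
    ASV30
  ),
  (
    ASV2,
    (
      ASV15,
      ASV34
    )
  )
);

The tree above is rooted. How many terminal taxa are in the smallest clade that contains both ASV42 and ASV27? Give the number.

The MRCA of ASV42 and ASV27 is the node subtending (((((ASV23,ASV27),(ASV38,ASV39)),ASV59),(ASV21,ASV45)),((ASV43,ASV7),(ASV42,ASV25))).
That clade contains 11 terminal taxa: ASV21, ASV23, ASV25, ASV27, ASV38, ASV39, ASV42, ASV43, ASV45, ASV59, ASV7.

11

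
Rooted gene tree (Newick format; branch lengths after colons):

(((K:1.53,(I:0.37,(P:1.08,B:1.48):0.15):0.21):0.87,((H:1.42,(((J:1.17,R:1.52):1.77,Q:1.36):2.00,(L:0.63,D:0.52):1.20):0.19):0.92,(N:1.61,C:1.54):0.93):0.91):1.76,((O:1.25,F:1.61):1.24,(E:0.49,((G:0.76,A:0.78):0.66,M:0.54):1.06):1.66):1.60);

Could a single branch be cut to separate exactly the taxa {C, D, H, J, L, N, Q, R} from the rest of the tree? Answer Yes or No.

The most recent common ancestor of these taxa subtends ((H,(((J,R),Q),(L,D))),(N,C)).
That clade has exactly 8 tips — every listed taxon and nothing else — so the group is monophyletic.

Yes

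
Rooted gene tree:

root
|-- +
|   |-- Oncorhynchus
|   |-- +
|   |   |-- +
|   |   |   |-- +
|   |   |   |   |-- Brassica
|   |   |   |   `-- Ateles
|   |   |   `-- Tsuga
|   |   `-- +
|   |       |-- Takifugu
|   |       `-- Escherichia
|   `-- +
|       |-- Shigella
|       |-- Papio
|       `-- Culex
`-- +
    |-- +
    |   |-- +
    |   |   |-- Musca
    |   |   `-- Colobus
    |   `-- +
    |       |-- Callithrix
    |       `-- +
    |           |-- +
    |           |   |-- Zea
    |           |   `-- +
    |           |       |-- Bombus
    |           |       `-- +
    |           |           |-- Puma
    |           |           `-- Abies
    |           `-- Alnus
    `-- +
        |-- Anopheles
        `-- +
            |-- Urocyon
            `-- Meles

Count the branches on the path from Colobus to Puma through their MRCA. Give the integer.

The MRCA of Colobus and Puma is the node subtending ((Musca,Colobus),(Callithrix,((Zea,(Bombus,(Puma,Abies))),Alnus))).
From Colobus up to that node: 2 branches. From Puma up to the same node: 6 branches. Total: 2 + 6 = 8.

8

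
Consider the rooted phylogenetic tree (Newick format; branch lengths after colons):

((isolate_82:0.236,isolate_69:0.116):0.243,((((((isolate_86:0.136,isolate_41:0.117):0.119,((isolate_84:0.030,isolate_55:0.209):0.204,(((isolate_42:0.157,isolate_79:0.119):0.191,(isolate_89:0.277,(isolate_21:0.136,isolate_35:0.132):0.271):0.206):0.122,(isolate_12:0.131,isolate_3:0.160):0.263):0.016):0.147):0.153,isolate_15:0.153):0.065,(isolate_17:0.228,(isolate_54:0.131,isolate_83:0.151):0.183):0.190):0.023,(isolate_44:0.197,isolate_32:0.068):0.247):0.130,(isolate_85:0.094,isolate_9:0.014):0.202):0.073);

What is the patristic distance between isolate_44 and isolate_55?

1.245

The path runs isolate_44 → … → MRCA → … → isolate_55; the MRCA is the node subtending (((((isolate_86,isolate_41),((isolate_84,isolate_55),(((isolate_42,isolate_79),(isolate_89,(isolate_21,isolate_35))),(isolate_12,isolate_3)))),isolate_15),(isolate_17,(isolate_54,isolate_83))),(isolate_44,isolate_32)).
Branch lengths along that path: 0.197 + 0.247 + 0.023 + 0.065 + 0.153 + 0.147 + 0.204 + 0.209 = 1.245.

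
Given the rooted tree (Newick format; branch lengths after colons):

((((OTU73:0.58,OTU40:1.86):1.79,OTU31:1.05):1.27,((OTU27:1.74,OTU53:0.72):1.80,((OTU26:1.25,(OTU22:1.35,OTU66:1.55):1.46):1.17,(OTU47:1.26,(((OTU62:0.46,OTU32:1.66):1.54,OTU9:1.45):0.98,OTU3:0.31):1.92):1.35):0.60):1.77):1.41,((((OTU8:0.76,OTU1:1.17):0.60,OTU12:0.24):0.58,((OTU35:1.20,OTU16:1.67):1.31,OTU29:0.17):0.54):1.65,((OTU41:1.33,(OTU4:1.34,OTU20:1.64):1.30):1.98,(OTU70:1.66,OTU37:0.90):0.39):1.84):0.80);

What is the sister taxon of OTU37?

OTU37 attaches to the tree at the node subtending (OTU70,OTU37).
The other lineage descending from that same node — the sister group — is the single tip OTU70.

OTU70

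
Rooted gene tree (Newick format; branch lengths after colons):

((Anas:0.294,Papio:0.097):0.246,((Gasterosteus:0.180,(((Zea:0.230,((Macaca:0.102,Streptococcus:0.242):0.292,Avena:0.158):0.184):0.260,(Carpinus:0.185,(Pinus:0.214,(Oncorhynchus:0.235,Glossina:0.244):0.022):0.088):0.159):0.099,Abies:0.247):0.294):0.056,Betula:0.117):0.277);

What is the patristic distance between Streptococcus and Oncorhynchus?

The path runs Streptococcus → … → MRCA → … → Oncorhynchus; the MRCA is the node subtending ((Zea,((Macaca,Streptococcus),Avena)),(Carpinus,(Pinus,(Oncorhynchus,Glossina)))).
Branch lengths along that path: 0.242 + 0.292 + 0.184 + 0.260 + 0.159 + 0.088 + 0.022 + 0.235 = 1.482.

1.482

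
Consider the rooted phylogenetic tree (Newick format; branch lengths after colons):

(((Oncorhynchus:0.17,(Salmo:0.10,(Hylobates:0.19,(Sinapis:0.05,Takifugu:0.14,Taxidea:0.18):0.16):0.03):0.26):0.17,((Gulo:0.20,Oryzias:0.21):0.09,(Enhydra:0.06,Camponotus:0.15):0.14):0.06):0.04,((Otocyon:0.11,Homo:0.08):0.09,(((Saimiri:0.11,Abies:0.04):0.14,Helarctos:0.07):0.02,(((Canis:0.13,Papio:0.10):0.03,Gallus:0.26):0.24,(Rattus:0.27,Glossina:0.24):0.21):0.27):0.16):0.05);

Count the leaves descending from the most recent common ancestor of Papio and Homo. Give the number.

10

The MRCA of Papio and Homo is the node subtending ((Otocyon,Homo),(((Saimiri,Abies),Helarctos),(((Canis,Papio),Gallus),(Rattus,Glossina)))).
That clade contains 10 terminal taxa: Abies, Canis, Gallus, Glossina, Helarctos, Homo, Otocyon, Papio, Rattus, Saimiri.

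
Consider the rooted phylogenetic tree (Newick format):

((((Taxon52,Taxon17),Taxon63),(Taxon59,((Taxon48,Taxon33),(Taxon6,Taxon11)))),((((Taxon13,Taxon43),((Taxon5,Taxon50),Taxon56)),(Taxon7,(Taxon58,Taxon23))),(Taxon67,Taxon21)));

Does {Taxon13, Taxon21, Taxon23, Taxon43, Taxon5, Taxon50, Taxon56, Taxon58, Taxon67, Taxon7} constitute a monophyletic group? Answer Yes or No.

The most recent common ancestor of these taxa subtends ((((Taxon13,Taxon43),((Taxon5,Taxon50),Taxon56)),(Taxon7,(Taxon58,Taxon23))),(Taxon67,Taxon21)).
That clade has exactly 10 tips — every listed taxon and nothing else — so the group is monophyletic.

Yes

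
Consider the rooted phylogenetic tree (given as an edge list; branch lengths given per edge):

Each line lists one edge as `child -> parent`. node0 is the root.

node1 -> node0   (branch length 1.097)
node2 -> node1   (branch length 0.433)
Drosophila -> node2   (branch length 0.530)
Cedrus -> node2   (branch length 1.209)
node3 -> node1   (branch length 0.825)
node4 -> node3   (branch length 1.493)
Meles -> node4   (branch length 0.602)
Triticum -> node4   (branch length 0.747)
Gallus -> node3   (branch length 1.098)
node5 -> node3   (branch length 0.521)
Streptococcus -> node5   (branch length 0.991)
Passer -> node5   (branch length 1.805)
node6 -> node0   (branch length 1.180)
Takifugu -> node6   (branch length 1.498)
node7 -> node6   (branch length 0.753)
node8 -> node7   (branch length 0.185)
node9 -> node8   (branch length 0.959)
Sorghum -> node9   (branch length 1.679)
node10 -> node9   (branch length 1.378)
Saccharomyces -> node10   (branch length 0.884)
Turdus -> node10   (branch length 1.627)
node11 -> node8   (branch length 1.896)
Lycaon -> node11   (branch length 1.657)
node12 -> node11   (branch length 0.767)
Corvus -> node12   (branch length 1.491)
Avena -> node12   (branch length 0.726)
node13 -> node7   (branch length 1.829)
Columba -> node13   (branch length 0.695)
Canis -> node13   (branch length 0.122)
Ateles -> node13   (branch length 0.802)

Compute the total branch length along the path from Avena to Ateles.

6.205

The path runs Avena → … → MRCA → … → Ateles; the MRCA is the node subtending (((Sorghum,(Saccharomyces,Turdus)),(Lycaon,(Corvus,Avena))),(Columba,Canis,Ateles)).
Branch lengths along that path: 0.726 + 0.767 + 1.896 + 0.185 + 1.829 + 0.802 = 6.205.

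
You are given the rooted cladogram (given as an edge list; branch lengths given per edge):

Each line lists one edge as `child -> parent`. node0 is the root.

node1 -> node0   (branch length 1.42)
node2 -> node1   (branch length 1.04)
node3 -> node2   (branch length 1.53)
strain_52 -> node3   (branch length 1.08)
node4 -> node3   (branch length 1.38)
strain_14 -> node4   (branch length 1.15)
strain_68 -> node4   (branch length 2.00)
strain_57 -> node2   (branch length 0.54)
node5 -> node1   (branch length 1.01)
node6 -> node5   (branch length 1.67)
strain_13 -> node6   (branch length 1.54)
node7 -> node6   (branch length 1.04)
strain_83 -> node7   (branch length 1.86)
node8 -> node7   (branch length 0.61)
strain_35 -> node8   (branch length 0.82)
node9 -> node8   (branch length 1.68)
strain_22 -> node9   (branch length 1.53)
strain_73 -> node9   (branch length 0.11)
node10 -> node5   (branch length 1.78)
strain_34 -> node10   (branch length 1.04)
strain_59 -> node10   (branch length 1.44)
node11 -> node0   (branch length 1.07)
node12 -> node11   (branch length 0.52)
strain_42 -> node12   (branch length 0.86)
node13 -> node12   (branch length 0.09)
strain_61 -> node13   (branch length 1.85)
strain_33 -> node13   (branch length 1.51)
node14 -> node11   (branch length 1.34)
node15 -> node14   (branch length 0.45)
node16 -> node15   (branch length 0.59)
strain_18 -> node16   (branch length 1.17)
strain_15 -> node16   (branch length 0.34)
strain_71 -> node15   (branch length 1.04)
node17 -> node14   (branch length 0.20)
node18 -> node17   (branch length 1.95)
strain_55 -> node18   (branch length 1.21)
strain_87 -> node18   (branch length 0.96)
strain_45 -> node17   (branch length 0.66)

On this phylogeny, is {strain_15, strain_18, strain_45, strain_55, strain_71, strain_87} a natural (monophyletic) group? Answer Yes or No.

Yes

The most recent common ancestor of these taxa subtends (((strain_18,strain_15),strain_71),((strain_55,strain_87),strain_45)).
That clade has exactly 6 tips — every listed taxon and nothing else — so the group is monophyletic.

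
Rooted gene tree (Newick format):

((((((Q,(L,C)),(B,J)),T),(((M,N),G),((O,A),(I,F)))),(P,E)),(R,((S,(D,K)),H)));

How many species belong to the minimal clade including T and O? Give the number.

The MRCA of T and O is the node subtending ((((Q,(L,C)),(B,J)),T),(((M,N),G),((O,A),(I,F)))).
That clade contains 13 terminal taxa: A, B, C, F, G, I, J, L, M, N, O, Q, T.

13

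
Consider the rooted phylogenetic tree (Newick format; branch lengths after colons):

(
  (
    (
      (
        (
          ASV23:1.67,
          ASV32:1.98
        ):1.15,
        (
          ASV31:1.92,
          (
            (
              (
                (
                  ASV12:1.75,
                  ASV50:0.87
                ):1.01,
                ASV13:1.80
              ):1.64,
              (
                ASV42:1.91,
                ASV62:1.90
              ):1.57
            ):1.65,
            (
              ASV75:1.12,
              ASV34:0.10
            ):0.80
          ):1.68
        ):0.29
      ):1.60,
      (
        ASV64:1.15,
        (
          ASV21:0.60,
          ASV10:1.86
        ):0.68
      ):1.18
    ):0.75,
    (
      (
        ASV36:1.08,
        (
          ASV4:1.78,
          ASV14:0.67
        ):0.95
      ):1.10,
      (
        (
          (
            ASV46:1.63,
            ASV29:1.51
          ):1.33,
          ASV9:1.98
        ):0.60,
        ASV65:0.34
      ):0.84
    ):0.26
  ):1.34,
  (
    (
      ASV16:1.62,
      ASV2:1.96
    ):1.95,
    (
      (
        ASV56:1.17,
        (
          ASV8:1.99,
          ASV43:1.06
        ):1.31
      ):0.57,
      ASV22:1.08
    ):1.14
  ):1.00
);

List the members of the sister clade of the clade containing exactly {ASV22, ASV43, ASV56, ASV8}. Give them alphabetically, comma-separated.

The clade containing exactly {ASV22, ASV43, ASV56, ASV8} attaches to the tree at the node subtending ((ASV16,ASV2),((ASV56,(ASV8,ASV43)),ASV22)).
The other lineage descending from that same node — the sister group — is (ASV16,ASV2); its 2 tips in alphabetical order are the answer.

ASV16, ASV2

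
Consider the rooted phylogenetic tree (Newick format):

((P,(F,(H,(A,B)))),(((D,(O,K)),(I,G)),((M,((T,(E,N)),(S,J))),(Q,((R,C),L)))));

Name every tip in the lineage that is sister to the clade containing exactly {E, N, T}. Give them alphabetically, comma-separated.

The clade containing exactly {E, N, T} attaches to the tree at the node subtending ((T,(E,N)),(S,J)).
The other lineage descending from that same node — the sister group — is (S,J); its 2 tips in alphabetical order are the answer.

J, S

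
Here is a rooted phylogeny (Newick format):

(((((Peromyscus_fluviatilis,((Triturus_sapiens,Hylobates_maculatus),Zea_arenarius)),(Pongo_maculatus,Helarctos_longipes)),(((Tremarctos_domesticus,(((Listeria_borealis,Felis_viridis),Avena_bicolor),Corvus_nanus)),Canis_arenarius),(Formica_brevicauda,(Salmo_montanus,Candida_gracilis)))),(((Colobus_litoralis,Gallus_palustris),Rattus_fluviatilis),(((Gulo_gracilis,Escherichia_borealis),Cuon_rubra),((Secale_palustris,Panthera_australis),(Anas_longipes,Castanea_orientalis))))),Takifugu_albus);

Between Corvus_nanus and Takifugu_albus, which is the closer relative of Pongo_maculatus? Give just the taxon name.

Corvus_nanus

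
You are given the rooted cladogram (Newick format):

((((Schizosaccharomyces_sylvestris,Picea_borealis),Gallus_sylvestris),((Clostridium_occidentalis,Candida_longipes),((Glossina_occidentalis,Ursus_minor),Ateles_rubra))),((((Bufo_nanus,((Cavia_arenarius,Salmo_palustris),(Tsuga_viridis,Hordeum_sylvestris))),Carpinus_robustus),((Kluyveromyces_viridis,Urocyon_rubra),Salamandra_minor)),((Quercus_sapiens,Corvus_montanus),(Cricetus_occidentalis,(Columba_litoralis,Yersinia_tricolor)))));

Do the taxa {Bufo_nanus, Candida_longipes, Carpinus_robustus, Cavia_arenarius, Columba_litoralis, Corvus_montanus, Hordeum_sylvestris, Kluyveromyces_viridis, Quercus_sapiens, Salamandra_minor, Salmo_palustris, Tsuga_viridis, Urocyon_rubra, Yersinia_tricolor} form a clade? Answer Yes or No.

No

The MRCA of the listed taxa is the root, so the smallest clade containing them is the whole tree.
That clade also contains Ateles_rubra, Clostridium_occidentalis, Cricetus_occidentalis, Gallus_sylvestris, Glossina_occidentalis, Picea_borealis, Schizosaccharomyces_sylvestris, Ursus_minor, which are not in the proposed group, so the group is not monophyletic.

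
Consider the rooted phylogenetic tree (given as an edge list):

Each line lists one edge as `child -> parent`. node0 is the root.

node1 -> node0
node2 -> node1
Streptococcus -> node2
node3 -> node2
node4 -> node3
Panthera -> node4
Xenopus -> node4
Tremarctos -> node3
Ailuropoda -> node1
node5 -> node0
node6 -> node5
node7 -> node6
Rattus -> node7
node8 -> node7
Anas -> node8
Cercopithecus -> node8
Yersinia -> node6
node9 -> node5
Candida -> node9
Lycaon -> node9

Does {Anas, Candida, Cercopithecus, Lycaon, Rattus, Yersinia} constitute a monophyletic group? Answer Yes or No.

Yes

The most recent common ancestor of these taxa subtends (((Rattus,(Anas,Cercopithecus)),Yersinia),(Candida,Lycaon)).
That clade has exactly 6 tips — every listed taxon and nothing else — so the group is monophyletic.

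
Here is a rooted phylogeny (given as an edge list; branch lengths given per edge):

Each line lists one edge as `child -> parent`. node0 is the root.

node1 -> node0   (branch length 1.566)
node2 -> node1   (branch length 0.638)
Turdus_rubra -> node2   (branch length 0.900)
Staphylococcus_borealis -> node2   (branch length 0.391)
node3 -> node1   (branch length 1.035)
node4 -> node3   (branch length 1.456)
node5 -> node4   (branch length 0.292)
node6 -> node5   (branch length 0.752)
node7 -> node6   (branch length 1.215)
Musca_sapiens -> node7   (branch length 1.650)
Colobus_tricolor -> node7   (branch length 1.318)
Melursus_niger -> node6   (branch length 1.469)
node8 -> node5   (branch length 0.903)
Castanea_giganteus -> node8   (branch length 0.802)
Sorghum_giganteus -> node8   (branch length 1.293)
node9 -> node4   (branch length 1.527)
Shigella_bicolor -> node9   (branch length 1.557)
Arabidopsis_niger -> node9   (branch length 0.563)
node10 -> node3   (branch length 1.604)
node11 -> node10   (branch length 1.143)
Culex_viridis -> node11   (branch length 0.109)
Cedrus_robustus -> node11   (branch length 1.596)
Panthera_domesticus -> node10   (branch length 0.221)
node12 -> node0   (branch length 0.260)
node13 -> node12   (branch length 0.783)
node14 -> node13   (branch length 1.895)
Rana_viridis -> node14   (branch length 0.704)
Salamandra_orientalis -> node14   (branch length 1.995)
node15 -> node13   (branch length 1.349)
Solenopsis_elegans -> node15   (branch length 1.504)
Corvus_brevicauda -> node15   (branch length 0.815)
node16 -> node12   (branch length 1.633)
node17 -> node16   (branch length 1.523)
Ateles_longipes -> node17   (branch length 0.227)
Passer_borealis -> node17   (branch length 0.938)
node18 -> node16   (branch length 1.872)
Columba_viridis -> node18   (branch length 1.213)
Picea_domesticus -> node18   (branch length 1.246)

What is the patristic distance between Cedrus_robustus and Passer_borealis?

11.298

The path runs Cedrus_robustus → … → MRCA → … → Passer_borealis; the MRCA is the root of the tree.
Branch lengths along that path: 1.596 + 1.143 + 1.604 + 1.035 + 1.566 + 0.260 + 1.633 + 1.523 + 0.938 = 11.298.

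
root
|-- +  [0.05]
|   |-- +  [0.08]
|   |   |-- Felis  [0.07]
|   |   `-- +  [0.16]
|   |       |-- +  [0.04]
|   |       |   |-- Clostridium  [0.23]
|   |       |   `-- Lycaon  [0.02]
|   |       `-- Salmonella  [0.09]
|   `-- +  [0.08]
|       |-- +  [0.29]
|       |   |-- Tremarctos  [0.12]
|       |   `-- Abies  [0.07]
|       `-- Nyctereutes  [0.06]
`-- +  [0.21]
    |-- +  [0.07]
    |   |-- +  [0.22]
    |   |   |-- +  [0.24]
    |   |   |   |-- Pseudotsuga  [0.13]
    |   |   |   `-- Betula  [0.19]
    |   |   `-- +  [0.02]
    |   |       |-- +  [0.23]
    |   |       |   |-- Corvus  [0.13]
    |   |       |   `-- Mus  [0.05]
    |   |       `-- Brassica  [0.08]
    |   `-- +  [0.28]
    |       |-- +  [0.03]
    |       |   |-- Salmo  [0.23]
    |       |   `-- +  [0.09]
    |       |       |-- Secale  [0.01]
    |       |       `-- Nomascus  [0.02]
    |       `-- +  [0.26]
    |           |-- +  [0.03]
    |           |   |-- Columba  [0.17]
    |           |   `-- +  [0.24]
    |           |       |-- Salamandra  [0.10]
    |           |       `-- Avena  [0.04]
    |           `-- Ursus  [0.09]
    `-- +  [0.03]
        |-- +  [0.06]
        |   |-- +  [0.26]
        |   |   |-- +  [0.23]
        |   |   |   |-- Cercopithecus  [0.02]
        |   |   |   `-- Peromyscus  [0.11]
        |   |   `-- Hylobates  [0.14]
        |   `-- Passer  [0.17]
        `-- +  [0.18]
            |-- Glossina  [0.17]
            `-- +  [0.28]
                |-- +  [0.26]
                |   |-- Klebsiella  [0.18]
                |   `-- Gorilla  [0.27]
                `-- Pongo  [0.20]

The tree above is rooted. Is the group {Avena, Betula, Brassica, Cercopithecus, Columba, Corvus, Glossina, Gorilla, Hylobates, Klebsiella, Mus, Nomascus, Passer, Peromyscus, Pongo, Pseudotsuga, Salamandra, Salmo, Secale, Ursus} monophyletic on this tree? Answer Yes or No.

Yes

The most recent common ancestor of these taxa subtends ((((Pseudotsuga,Betula),((Corvus,Mus),Brassica)),((Salmo,(Secale,Nomascus)),((Columba,(Salamandra,Avena)),Ursus))),((((Cercopithecus,Peromyscus),Hylobates),Passer),(Glossina,((Klebsiella,Gorilla),Pongo)))).
That clade has exactly 20 tips — every listed taxon and nothing else — so the group is monophyletic.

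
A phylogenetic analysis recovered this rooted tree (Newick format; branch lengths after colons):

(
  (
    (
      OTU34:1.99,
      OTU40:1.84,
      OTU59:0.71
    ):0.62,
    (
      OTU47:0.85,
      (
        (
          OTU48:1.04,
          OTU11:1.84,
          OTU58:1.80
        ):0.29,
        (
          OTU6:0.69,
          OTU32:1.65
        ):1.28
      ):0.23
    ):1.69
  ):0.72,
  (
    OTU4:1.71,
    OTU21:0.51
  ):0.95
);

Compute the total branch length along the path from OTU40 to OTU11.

The path runs OTU40 → … → MRCA → … → OTU11; the MRCA is the node subtending ((OTU34,OTU40,OTU59),(OTU47,((OTU48,OTU11,OTU58),(OTU6,OTU32)))).
Branch lengths along that path: 1.84 + 0.62 + 1.69 + 0.23 + 0.29 + 1.84 = 6.51.

6.51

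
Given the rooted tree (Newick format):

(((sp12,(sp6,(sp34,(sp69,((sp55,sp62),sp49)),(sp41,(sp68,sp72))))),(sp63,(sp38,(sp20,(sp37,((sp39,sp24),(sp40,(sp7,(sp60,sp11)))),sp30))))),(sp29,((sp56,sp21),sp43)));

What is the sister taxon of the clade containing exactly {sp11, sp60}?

The clade containing exactly {sp11, sp60} attaches to the tree at the node subtending (sp7,(sp60,sp11)).
The other lineage descending from that same node — the sister group — is the single tip sp7.

sp7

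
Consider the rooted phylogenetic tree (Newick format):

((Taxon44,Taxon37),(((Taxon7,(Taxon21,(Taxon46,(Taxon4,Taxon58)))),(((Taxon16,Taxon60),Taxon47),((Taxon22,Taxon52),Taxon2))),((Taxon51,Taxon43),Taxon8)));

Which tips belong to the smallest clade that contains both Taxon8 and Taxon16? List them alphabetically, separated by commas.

Taxon16, Taxon2, Taxon21, Taxon22, Taxon4, Taxon43, Taxon46, Taxon47, Taxon51, Taxon52, Taxon58, Taxon60, Taxon7, Taxon8

Tracing Taxon8: it sits inside ((Taxon51,Taxon43),Taxon8).
Tracing Taxon16: it sits inside (Taxon16,Taxon60).
The smallest clade enclosing both is (((Taxon7,(Taxon21,(Taxon46,(Taxon4,Taxon58)))),(((Taxon16,Taxon60),Taxon47),((Taxon22,Taxon52),Taxon2))),((Taxon51,Taxon43),Taxon8)); the answer is its 14 terminal taxa in alphabetical order.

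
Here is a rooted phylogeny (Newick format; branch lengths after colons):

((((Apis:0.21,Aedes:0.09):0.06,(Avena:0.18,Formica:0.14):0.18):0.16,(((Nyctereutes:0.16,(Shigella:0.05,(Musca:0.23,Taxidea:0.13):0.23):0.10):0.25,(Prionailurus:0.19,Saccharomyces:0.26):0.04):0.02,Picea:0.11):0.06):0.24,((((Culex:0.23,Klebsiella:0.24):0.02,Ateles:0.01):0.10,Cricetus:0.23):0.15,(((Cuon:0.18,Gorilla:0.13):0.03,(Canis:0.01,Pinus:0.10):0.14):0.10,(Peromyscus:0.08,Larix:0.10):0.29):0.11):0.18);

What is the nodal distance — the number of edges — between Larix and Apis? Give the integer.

8

The MRCA of Larix and Apis is the root of the tree.
From Larix up to that node: 4 branches. From Apis up to the same node: 4 branches. Total: 4 + 4 = 8.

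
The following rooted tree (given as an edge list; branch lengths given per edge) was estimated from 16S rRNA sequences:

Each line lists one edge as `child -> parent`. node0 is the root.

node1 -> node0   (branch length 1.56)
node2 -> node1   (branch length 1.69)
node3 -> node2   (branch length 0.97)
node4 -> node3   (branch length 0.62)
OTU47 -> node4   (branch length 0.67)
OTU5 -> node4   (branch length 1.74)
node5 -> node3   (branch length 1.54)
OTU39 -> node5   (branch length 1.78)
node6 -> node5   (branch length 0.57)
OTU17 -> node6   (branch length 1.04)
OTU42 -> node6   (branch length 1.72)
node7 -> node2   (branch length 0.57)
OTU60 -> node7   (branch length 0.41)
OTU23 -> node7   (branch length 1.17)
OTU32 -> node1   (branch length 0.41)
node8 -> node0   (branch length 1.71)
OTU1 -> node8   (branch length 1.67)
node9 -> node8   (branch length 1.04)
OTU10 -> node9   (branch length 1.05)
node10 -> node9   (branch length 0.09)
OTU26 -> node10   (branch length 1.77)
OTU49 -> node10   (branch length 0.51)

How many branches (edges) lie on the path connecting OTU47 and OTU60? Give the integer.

5

The MRCA of OTU47 and OTU60 is the node subtending (((OTU47,OTU5),(OTU39,(OTU17,OTU42))),(OTU60,OTU23)).
From OTU47 up to that node: 3 branches. From OTU60 up to the same node: 2 branches. Total: 3 + 2 = 5.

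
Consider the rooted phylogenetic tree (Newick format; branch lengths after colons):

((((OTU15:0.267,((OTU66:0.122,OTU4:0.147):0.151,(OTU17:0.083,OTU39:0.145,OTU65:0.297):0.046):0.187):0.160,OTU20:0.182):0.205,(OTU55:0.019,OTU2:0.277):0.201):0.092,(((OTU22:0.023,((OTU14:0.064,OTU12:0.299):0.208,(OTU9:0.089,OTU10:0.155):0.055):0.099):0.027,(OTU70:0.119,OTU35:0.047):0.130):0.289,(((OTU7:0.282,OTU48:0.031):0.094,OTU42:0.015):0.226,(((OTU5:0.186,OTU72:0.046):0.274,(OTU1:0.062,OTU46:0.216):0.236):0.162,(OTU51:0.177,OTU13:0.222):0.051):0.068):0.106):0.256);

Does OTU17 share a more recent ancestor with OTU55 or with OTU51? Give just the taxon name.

The MRCA of OTU17 and OTU55 subtends (((OTU15,((OTU66,OTU4),(OTU17,OTU39,OTU65))),OTU20),(OTU55,OTU2)) (9 taxa).
The MRCA of OTU17 and OTU51 is the root, subtending the entire tree (25 taxa).
The first is nested inside the second, so OTU17 shares a more recent common ancestor with OTU55.

OTU55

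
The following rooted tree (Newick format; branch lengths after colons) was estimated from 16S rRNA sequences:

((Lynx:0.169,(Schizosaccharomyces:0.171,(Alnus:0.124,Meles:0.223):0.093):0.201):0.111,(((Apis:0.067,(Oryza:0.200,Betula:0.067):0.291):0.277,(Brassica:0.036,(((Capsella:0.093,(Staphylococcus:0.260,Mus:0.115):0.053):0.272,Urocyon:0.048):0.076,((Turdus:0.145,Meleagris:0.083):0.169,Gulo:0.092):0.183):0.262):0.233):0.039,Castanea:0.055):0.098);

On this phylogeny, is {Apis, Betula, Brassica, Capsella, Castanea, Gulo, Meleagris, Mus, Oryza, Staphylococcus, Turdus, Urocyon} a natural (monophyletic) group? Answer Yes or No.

The most recent common ancestor of these taxa subtends (((Apis,(Oryza,Betula)),(Brassica,(((Capsella,(Staphylococcus,Mus)),Urocyon),((Turdus,Meleagris),Gulo)))),Castanea).
That clade has exactly 12 tips — every listed taxon and nothing else — so the group is monophyletic.

Yes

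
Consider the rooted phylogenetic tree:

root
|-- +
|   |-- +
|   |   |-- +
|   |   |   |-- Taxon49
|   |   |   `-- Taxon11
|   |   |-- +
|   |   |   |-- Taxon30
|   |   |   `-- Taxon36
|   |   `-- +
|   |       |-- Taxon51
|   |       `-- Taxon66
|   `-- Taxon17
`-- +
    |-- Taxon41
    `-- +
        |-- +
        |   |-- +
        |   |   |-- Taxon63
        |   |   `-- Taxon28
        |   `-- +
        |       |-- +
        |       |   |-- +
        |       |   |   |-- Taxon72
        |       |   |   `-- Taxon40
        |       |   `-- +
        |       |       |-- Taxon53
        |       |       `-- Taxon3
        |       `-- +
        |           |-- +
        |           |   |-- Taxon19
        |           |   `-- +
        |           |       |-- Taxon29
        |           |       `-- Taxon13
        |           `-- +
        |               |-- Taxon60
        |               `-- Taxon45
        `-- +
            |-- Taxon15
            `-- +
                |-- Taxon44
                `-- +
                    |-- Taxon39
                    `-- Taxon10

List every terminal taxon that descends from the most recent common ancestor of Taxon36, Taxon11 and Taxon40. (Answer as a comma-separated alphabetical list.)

Taxon10, Taxon11, Taxon13, Taxon15, Taxon17, Taxon19, Taxon28, Taxon29, Taxon3, Taxon30, Taxon36, Taxon39, Taxon40, Taxon41, Taxon44, Taxon45, Taxon49, Taxon51, Taxon53, Taxon60, Taxon63, Taxon66, Taxon72

Tracing Taxon36: it sits inside (Taxon30,Taxon36).
Tracing Taxon11: it sits inside (Taxon49,Taxon11).
Tracing Taxon40: it sits inside (Taxon72,Taxon40).
The smallest clade enclosing all 3 is the whole tree (their MRCA is the root), so the answer is all 23 tips in alphabetical order.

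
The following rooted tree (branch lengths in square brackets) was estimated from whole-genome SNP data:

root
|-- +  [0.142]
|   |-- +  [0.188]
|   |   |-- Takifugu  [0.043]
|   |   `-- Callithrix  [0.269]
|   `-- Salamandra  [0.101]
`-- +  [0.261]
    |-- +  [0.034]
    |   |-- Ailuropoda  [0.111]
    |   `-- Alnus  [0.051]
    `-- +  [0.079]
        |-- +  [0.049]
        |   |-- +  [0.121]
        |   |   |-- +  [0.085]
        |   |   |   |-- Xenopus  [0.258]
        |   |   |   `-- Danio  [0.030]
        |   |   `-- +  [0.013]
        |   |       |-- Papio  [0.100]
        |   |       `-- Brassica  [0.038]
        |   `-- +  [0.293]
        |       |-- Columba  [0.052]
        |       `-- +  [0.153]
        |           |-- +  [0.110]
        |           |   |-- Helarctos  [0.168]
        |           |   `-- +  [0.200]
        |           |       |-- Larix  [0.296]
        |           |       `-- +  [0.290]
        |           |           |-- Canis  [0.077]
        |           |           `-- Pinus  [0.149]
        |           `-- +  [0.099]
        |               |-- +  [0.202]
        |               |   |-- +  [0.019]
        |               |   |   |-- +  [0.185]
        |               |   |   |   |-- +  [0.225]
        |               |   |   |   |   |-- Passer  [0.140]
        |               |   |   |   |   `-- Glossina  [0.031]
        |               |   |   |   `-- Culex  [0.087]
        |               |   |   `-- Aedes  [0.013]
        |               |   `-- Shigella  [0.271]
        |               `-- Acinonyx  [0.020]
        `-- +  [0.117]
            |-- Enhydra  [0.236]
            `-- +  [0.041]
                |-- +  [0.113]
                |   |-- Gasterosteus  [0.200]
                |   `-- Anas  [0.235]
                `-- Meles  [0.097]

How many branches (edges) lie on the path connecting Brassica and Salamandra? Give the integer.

8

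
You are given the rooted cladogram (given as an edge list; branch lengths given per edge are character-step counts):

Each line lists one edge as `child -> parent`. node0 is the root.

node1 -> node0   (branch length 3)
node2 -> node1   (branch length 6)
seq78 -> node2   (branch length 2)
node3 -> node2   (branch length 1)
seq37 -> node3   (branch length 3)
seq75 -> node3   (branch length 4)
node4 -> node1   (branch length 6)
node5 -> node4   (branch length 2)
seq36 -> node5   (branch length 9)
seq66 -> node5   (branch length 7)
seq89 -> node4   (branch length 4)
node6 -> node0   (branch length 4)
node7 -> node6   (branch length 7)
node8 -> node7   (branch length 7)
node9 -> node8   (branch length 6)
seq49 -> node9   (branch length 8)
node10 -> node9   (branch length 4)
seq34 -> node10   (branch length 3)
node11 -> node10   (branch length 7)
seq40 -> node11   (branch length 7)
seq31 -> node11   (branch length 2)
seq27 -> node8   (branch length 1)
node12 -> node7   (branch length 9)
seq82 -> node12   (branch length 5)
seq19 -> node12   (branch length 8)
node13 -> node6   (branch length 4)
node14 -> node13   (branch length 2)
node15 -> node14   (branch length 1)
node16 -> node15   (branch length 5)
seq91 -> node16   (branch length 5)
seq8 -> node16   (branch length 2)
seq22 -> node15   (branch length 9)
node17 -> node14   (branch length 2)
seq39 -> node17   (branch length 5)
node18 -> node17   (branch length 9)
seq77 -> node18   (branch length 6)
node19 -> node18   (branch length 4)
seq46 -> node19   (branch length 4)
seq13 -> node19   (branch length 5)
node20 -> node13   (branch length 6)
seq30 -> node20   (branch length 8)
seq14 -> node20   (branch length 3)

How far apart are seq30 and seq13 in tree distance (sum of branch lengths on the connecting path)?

36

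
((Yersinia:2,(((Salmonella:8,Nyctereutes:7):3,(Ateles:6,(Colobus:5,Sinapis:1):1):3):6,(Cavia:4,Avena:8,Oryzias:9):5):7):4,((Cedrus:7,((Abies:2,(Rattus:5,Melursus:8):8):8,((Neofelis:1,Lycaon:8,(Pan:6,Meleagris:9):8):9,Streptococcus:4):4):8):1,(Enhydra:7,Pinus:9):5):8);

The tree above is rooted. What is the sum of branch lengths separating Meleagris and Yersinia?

53

The path runs Meleagris → … → MRCA → … → Yersinia; the MRCA is the root of the tree.
Branch lengths along that path: 9 + 8 + 9 + 4 + 8 + 1 + 8 + 4 + 2 = 53.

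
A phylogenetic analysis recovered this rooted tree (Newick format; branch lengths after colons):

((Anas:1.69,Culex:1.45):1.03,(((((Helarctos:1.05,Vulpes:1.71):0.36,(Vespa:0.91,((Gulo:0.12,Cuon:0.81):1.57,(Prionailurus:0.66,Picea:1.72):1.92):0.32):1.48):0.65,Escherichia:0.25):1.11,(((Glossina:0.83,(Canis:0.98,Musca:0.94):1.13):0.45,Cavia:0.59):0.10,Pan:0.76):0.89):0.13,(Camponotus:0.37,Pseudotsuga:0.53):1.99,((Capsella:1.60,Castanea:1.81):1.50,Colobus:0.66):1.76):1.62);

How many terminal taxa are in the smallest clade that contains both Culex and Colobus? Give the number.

The MRCA of Culex and Colobus is the root, so the clade is the entire tree.
That clade contains 20 terminal taxa: Anas, Camponotus, Canis, Capsella, Castanea, Cavia, Colobus, Culex, Cuon, Escherichia, Glossina, Gulo, Helarctos, Musca, Pan, Picea, Prionailurus, Pseudotsuga, Vespa, Vulpes.

20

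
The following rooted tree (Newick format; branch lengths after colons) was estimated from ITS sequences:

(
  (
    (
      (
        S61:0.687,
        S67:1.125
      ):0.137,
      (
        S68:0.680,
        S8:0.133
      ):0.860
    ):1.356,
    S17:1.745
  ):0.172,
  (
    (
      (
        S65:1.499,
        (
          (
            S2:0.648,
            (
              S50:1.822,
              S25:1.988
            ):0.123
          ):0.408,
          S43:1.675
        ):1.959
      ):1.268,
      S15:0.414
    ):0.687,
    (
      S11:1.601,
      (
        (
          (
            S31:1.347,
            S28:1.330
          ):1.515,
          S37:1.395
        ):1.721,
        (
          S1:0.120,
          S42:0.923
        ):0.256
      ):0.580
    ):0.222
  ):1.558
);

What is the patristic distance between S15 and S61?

The path runs S15 → … → MRCA → … → S61; the MRCA is the root of the tree.
Branch lengths along that path: 0.414 + 0.687 + 1.558 + 0.172 + 1.356 + 0.137 + 0.687 = 5.011.

5.011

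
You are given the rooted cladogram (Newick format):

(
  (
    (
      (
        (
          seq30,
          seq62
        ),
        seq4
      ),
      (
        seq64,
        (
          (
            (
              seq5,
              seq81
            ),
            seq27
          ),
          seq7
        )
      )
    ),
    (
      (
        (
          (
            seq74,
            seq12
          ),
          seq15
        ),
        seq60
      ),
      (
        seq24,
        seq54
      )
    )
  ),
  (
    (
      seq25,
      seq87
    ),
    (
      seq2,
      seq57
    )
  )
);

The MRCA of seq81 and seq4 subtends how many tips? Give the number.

8

The MRCA of seq81 and seq4 is the node subtending (((seq30,seq62),seq4),(seq64,(((seq5,seq81),seq27),seq7))).
That clade contains 8 terminal taxa: seq27, seq30, seq4, seq5, seq62, seq64, seq7, seq81.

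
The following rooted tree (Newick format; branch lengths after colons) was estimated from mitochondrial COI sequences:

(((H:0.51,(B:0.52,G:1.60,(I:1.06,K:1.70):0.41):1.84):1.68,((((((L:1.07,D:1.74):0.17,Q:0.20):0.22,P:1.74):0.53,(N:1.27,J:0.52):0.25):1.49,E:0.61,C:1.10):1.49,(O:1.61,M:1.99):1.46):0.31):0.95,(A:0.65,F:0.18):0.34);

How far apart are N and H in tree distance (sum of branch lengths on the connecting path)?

7.00

The path runs N → … → MRCA → … → H; the MRCA is the node subtending ((H,(B,G,(I,K))),((((((L,D),Q),P),(N,J)),E,C),(O,M))).
Branch lengths along that path: 1.27 + 0.25 + 1.49 + 1.49 + 0.31 + 1.68 + 0.51 = 7.00.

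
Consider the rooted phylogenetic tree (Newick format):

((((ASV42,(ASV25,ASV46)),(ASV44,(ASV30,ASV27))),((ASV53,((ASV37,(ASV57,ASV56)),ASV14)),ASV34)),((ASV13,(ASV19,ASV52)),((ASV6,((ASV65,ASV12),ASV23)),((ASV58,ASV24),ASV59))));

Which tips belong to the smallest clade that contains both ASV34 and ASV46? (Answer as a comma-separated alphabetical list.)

Tracing ASV34: it sits inside ((ASV53,((ASV37,(ASV57,ASV56)),ASV14)),ASV34).
Tracing ASV46: it sits inside (ASV25,ASV46).
The smallest clade enclosing both is (((ASV42,(ASV25,ASV46)),(ASV44,(ASV30,ASV27))),((ASV53,((ASV37,(ASV57,ASV56)),ASV14)),ASV34)); the answer is its 12 terminal taxa in alphabetical order.

ASV14, ASV25, ASV27, ASV30, ASV34, ASV37, ASV42, ASV44, ASV46, ASV53, ASV56, ASV57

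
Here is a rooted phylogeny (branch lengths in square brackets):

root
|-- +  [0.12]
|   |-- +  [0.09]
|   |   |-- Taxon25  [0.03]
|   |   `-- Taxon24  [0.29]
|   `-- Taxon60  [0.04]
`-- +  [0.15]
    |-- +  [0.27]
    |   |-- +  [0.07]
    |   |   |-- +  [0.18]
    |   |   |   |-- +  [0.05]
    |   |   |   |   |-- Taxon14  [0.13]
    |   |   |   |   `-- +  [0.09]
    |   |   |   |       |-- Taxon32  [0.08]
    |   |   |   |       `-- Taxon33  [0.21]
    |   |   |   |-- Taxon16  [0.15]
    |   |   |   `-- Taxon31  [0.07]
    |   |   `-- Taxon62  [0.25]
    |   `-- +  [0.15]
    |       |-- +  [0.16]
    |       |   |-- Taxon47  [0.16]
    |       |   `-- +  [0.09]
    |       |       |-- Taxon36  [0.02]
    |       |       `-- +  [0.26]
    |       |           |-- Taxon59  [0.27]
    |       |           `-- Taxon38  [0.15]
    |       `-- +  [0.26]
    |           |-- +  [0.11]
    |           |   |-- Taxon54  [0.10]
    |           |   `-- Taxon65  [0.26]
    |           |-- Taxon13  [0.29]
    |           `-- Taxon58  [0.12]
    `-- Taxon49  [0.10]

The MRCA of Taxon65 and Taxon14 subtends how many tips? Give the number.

14

The MRCA of Taxon65 and Taxon14 is the node subtending ((((Taxon14,(Taxon32,Taxon33)),Taxon16,Taxon31),Taxon62),((Taxon47,(Taxon36,(Taxon59,Taxon38))),((Taxon54,Taxon65),Taxon13,Taxon58))).
That clade contains 14 terminal taxa: Taxon13, Taxon14, Taxon16, Taxon31, Taxon32, Taxon33, Taxon36, Taxon38, Taxon47, Taxon54, Taxon58, Taxon59, Taxon62, Taxon65.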